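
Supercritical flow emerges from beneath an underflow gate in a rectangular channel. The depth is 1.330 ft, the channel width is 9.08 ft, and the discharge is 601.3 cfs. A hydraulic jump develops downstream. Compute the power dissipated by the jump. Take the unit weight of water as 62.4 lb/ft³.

P = 1760 hp

q = Q/b = 601.3/9.08 = 66.22 ft²/s; V₁ = q/y₁ = 49.79 ft/s. Fr₁ = V₁/√(g·y₁) = 7.609.
Sequent-depth ratio: y₂/y₁ = ½[√(1 + 8Fr₁²) − 1] = ½[√464.12 − 1] = 10.27.
y₂ = 10.27 × 1.330 = 13.66 ft.
V₂ = q/y₂ = 66.22/13.66 = 4.847 ft/s. E₁ = y₁ + V₁²/2g = 39.83 ft; E₂ = y₂ + V₂²/2g = 14.03 ft. ΔE = E₁ − E₂ = 25.80 ft.
P = γ·Q·ΔE/550 = 62.4 × 601.3 × 25.80 / 550 = 1760 hp.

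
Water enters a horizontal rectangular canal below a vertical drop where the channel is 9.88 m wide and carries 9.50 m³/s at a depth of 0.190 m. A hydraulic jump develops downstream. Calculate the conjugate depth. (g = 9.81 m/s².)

q = Q/b = 9.50/9.88 = 0.962 m²/s; V₁ = q/y₁ = 5.06 m/s. Fr₁ = V₁/√(g·y₁) = 3.71.
Sequent-depth ratio: y₂/y₁ = ½[√(1 + 8Fr₁²) − 1] = ½[√110.9 − 1] = 4.77.
y₂ = 4.77 × 0.190 = 0.906 m.

y₂ = 0.906 m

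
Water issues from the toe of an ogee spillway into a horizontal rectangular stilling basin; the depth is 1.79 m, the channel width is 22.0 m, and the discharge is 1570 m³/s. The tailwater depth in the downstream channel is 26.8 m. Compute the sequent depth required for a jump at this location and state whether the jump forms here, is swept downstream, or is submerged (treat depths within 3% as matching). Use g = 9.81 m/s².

q = Q/b = 1570/22.0 = 71.4 m²/s; V₁ = q/y₁ = 39.9 m/s. Fr₁ = V₁/√(g·y₁) = 9.51.
From the momentum equation for a rectangular channel, y₂/y₁ = ½[√(1 + 8Fr₁²) − 1] = ½[√725.1 − 1] = 13.0.
y₂ = 13.0 × 1.79 = 23.2 m.
Tailwater y_tw = 26.8 m: y_tw > y₂, so the jump is submerged.

y₂ = 23.2 m; the jump is submerged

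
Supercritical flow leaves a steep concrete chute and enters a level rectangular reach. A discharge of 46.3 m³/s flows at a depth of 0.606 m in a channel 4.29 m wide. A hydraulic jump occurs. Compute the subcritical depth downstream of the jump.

q = Q/b = 46.3/4.29 = 10.8 m²/s; V₁ = q/y₁ = 17.8 m/s. Fr₁ = V₁/√(g·y₁) = 7.30.
Bélanger equation: y₂/y₁ = ½[√(1 + 8Fr₁²) − 1] = ½[√427.8 − 1] = 9.84.
y₂ = 9.84 × 0.606 = 5.96 m.

y₂ = 5.96 m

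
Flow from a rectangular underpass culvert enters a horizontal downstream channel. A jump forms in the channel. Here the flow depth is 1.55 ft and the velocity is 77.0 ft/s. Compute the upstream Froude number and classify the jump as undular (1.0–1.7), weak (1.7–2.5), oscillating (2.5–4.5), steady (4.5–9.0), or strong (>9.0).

Fr₁ = 10.9; strong jump

Fr₁ = V₁/√(g·y₁) = 77.0/√(32.2×1.55) = 10.9.
Fr₁ = 10.9 lies in the strong range.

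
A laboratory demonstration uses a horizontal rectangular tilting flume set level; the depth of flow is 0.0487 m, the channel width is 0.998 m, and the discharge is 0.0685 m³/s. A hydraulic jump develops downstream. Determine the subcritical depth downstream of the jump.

q = Q/b = 0.0685/0.998 = 0.0686 m²/s; V₁ = q/y₁ = 1.41 m/s. Fr₁ = V₁/√(g·y₁) = 2.04.
Conjugate-depth relation: y₂/y₁ = ½[√(1 + 8Fr₁²) − 1] = ½[√34.26 − 1] = 2.43.
y₂ = 2.43 × 0.0487 = 0.118 m.

y₂ = 0.118 m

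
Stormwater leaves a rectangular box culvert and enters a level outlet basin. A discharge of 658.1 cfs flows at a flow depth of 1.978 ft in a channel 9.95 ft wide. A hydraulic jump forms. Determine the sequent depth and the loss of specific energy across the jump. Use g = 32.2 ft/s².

q = Q/b = 658.1/9.95 = 66.14 ft²/s; V₁ = q/y₁ = 33.44 ft/s. Fr₁ = V₁/√(g·y₁) = 4.190.
Sequent-depth ratio: y₂/y₁ = ½[√(1 + 8Fr₁²) − 1] = ½[√141.44 − 1] = 5.446.
y₂ = 5.446 × 1.978 = 10.77 ft.
V₂ = q/y₂ = 66.14/10.77 = 6.139 ft/s. E₁ = y₁ + V₁²/2g = 19.34 ft; E₂ = y₂ + V₂²/2g = 11.36 ft. ΔE = E₁ − E₂ = 7.982 ft.

y₂ = 10.77 ft; ΔE = 7.982 ft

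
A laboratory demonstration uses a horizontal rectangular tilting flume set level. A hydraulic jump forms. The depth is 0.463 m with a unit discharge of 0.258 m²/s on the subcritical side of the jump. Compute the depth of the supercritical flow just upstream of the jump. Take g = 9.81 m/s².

V₂ = q/y₂ = 0.258/0.463 = 0.557 m/s; Fr₂ = V₂/√(g·y₂) = 0.261.
Applying the sequent-depth relation in reverse, y₁/y₂ = ½[√(1 + 8Fr₂²) − 1] = ½[√1.547 − 1] = 0.122.
y₁ = 0.122 × 0.463 = 0.0564 m.

y₁ = 0.0564 m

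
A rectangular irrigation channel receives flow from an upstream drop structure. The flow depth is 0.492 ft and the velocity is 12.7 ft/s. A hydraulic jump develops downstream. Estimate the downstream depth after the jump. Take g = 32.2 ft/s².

y₂ = 1.99 ft

Fr₁ = V₁/√(g·y₁) = 12.7/√(32.2×0.492) = 3.19.
From the momentum equation for a rectangular channel, y₂/y₁ = ½[√(1 + 8Fr₁²) − 1] = ½[√82.45 − 1] = 4.04.
y₂ = 4.04 × 0.492 = 1.99 ft.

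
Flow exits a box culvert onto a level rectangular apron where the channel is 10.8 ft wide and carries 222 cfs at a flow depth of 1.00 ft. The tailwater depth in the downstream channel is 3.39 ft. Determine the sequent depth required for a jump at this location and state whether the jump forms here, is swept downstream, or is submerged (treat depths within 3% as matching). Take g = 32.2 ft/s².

y₂ = 4.65 ft; the jump is swept downstream

q = Q/b = 222/10.8 = 20.6 ft²/s; V₁ = q/y₁ = 20.6 ft/s. Fr₁ = V₁/√(g·y₁) = 3.62.
Sequent-depth ratio: y₂/y₁ = ½[√(1 + 8Fr₁²) − 1] = ½[√106.0 − 1] = 4.65.
y₂ = 4.65 × 1.00 = 4.65 ft.
Tailwater y_tw = 3.39 ft: y_tw < y₂, so the jump is swept downstream.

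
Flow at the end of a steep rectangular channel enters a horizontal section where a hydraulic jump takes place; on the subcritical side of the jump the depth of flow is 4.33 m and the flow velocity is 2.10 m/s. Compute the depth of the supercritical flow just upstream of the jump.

Fr₂ = V₂/√(g·y₂) = 2.10/√(9.81×4.33) = 0.322.
The Bélanger relation is symmetric: y₁/y₂ = ½[√(1 + 8Fr₂²) − 1] = ½[√1.831 − 1] = 0.176.
y₁ = 0.176 × 4.33 = 0.764 m.

y₁ = 0.764 m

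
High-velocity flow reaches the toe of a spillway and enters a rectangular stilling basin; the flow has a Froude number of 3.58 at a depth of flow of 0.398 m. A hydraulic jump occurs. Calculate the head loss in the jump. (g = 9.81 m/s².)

Fr₁ = 3.58 (given).
Bélanger equation: y₂/y₁ = ½[√(1 + 8Fr₁²) − 1] = ½[√103.5 − 1] = 4.59.
y₂ = 4.59 × 0.398 = 1.83 m.
Head loss: ΔE = (y₂ − y₁)³/(4y₁y₂) = (1.83 − 0.398)³/(4×0.398×1.83) = 2.91/2.91 = 1.00 m.

ΔE = 1.00 m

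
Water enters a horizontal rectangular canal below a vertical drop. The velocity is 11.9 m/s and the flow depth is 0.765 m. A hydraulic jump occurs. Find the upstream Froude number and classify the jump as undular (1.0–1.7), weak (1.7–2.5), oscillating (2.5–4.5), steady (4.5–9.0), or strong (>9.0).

Fr₁ = V₁/√(g·y₁) = 11.9/√(9.81×0.765) = 4.34.
Fr₁ = 4.34 lies in the oscillating range.

Fr₁ = 4.34; oscillating jump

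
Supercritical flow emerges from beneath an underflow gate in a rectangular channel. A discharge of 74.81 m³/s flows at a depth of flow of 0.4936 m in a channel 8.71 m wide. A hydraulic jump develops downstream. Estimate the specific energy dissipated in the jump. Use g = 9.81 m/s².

ΔE = 10.51 m

q = Q/b = 74.81/8.71 = 8.589 m²/s; V₁ = q/y₁ = 17.40 m/s. Fr₁ = V₁/√(g·y₁) = 7.908.
From the momentum equation for a rectangular channel, y₂/y₁ = ½[√(1 + 8Fr₁²) − 1] = ½[√501.24 − 1] = 10.69.
y₂ = 10.69 × 0.4936 = 5.279 m.
Head loss: ΔE = (y₂ − y₁)³/(4y₁y₂) = (5.279 − 0.4936)³/(4×0.4936×5.279) = 109.6/10.42 = 10.51 m.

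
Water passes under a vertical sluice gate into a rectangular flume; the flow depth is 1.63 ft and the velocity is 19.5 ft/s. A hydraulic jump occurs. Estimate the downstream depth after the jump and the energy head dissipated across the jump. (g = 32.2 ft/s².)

Fr₁ = V₁/√(g·y₁) = 19.5/√(32.2×1.63) = 2.69.
Bélanger equation: y₂/y₁ = ½[√(1 + 8Fr₁²) − 1] = ½[√58.96 − 1] = 3.34.
y₂ = 3.34 × 1.63 = 5.44 ft.
Head loss: ΔE = (y₂ − y₁)³/(4y₁y₂) = (5.44 − 1.63)³/(4×1.63×5.44) = 55.4/35.5 = 1.56 ft.

y₂ = 5.44 ft; ΔE = 1.56 ft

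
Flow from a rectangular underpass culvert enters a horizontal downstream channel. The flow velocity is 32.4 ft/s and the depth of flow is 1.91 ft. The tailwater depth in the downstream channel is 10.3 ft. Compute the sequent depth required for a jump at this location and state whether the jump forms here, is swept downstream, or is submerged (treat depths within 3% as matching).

Fr₁ = V₁/√(g·y₁) = 32.4/√(32.2×1.91) = 4.13.
Conjugate-depth relation: y₂/y₁ = ½[√(1 + 8Fr₁²) − 1] = ½[√137.5 − 1] = 5.36.
y₂ = 5.36 × 1.91 = 10.2 ft.
Tailwater y_tw = 10.3 ft: y_tw ≈ y₂, so the jump forms here.

y₂ = 10.2 ft; the jump forms here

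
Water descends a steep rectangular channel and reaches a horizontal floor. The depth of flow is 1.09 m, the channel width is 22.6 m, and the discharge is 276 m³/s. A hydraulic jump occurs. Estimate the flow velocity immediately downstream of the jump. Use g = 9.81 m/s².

V₂ = 2.56 m/s

q = Q/b = 276/22.6 = 12.2 m²/s; V₁ = q/y₁ = 11.2 m/s. Fr₁ = V₁/√(g·y₁) = 3.43.
By Bélanger, y₂/y₁ = ½[√(1 + 8Fr₁²) − 1] = ½[√94.92 − 1] = 4.37.
y₂ = 4.37 × 1.09 = 4.76 m.
V₂ = q/y₂ = 12.2/4.76 = 2.56 m/s.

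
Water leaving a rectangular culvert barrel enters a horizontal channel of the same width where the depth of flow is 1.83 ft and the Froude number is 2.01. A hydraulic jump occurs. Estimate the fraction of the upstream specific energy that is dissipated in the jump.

ΔE/E₁ = 0.0924 (9.24%)

Fr₁ = 2.01 (given).
From the momentum equation for a rectangular channel, y₂/y₁ = ½[√(1 + 8Fr₁²) − 1] = ½[√33.32 − 1] = 2.39.
y₂ = 2.39 × 1.83 = 4.37 ft.
E₁ = y₁(1 + Fr₁²/2) = 1.83×(1 + 2.01²/2) = 5.53 ft. ΔE = (y₂ − y₁)³/(4y₁y₂) = 0.511 ft. ΔE/E₁ = 0.511/5.53 = 0.0924.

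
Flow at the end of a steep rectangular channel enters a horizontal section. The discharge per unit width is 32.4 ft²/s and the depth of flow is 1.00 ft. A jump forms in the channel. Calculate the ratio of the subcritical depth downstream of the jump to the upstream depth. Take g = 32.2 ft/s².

y₂/y₁ = 7.59

V₁ = q/y₁ = 32.4/1.00 = 32.4 ft/s. Fr₁ = V₁/√(g·y₁) = 32.4/√(32.2×1.00) = 5.71.
Sequent-depth ratio: y₂/y₁ = ½[√(1 + 8Fr₁²) − 1] = ½[√261.8 − 1] = 7.59.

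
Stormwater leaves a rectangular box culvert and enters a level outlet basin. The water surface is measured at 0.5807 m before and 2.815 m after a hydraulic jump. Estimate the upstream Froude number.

Fr₁ = 3.765

For a rectangular channel the momentum equation gives q² = ½·g·y₁·y₂·(y₁ + y₂) = ½×9.81×0.5807×2.815×3.396 = 27.23.
q = √27.23 = 5.218 m²/s.
V₁ = q/y₁ = 8.986 m/s; Fr₁ = V₁/√(g·y₁) = 3.765.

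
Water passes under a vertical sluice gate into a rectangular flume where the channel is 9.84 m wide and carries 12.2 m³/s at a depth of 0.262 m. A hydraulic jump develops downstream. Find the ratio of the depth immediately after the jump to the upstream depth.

q = Q/b = 12.2/9.84 = 1.24 m²/s; V₁ = q/y₁ = 4.73 m/s. Fr₁ = V₁/√(g·y₁) = 2.95.
Conjugate-depth relation: y₂/y₁ = ½[√(1 + 8Fr₁²) − 1] = ½[√70.70 − 1] = 3.70.

y₂/y₁ = 3.70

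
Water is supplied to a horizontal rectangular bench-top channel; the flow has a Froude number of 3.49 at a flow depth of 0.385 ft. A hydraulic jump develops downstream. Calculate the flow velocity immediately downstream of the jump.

Fr₁ = 3.49 (given).
From the momentum equation for a rectangular channel, y₂/y₁ = ½[√(1 + 8Fr₁²) − 1] = ½[√98.44 − 1] = 4.46.
y₂ = 4.46 × 0.385 = 1.72 ft.
V₁ = Fr₁·√(g·y₁) = 3.49×√(32.2×0.385) = 12.3 ft/s; q = V₁·y₁ = 4.73 ft²/s.
V₂ = q/y₂ = 4.73/1.72 = 2.75 ft/s.

V₂ = 2.75 ft/s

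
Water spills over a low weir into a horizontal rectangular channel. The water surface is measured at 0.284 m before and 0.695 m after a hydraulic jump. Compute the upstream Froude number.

Fr₁ = 2.05

For a rectangular channel the momentum equation gives q² = ½·g·y₁·y₂·(y₁ + y₂) = ½×9.81×0.284×0.695×0.979 = 0.948.
q = √0.948 = 0.974 m²/s.
V₁ = q/y₁ = 3.43 m/s; Fr₁ = V₁/√(g·y₁) = 2.05.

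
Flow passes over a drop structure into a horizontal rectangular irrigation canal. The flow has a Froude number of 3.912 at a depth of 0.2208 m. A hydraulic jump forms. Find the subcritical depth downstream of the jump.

y₂ = 1.116 m

Fr₁ = 3.912 (given).
From the momentum equation for a rectangular channel, y₂/y₁ = ½[√(1 + 8Fr₁²) − 1] = ½[√123.43 − 1] = 5.055.
y₂ = 5.055 × 0.2208 = 1.116 m.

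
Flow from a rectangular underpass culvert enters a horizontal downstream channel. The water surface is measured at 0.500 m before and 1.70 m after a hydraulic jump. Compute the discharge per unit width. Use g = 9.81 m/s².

For a rectangular channel the momentum equation gives q² = ½·g·y₁·y₂·(y₁ + y₂) = ½×9.81×0.500×1.70×2.20 = 9.17.
q = √9.17 = 3.03 m²/s.

q = 3.03 m²/s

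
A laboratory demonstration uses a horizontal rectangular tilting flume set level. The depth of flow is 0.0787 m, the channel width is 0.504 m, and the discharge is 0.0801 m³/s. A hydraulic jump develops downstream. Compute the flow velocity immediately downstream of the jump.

V₂ = 0.724 m/s

q = Q/b = 0.0801/0.504 = 0.159 m²/s; V₁ = q/y₁ = 2.02 m/s. Fr₁ = V₁/√(g·y₁) = 2.30.
From the momentum equation for a rectangular channel, y₂/y₁ = ½[√(1 + 8Fr₁²) − 1] = ½[√43.26 − 1] = 2.79.
y₂ = 2.79 × 0.0787 = 0.219 m.
V₂ = q/y₂ = 0.159/0.219 = 0.724 m/s.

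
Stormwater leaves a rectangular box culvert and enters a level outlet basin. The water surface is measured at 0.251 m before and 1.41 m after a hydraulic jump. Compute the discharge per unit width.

q = 1.70 m²/s

For a rectangular channel the momentum equation gives q² = ½·g·y₁·y₂·(y₁ + y₂) = ½×9.81×0.251×1.41×1.66 = 2.88.
q = √2.88 = 1.70 m²/s.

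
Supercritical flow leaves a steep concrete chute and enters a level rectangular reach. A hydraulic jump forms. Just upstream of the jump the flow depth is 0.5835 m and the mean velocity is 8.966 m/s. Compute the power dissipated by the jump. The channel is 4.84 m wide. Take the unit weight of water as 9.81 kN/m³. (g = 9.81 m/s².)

P = 419.9 kW

Fr₁ = V₁/√(g·y₁) = 8.966/√(9.81×0.5835) = 3.748.
By Bélanger, y₂/y₁ = ½[√(1 + 8Fr₁²) − 1] = ½[√113.35 − 1] = 4.823.
y₂ = 4.823 × 0.5835 = 2.814 m.
Head loss: ΔE = (y₂ − y₁)³/(4y₁y₂) = (2.814 − 0.5835)³/(4×0.5835×2.814) = 11.10/6.569 = 1.690 m.
q = V₁·y₁ = 8.966 × 0.5835 = 5.232 m²/s. Q = q·b = 5.232 × 4.84 = 25.32 m³/s. P = γ·Q·ΔE = 9.81 × 25.32 × 1.690 = 419.9 kW.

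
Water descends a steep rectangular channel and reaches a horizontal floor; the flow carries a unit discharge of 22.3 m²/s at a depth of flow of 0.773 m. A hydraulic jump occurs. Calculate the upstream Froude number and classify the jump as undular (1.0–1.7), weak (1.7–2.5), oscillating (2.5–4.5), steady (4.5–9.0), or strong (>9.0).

V₁ = q/y₁ = 22.3/0.773 = 28.8 m/s. Fr₁ = V₁/√(g·y₁) = 28.8/√(9.81×0.773) = 10.5.
Fr₁ = 10.5 lies in the strong range.

Fr₁ = 10.5; strong jump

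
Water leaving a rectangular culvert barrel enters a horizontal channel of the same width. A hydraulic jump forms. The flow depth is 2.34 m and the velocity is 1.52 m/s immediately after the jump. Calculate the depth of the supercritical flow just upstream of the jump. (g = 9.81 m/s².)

y₁ = 0.402 m

Fr₂ = V₂/√(g·y₂) = 1.52/√(9.81×2.34) = 0.317.
Applying the sequent-depth relation in reverse, y₁/y₂ = ½[√(1 + 8Fr₂²) − 1] = ½[√1.805 − 1] = 0.172.
y₁ = 0.172 × 2.34 = 0.402 m.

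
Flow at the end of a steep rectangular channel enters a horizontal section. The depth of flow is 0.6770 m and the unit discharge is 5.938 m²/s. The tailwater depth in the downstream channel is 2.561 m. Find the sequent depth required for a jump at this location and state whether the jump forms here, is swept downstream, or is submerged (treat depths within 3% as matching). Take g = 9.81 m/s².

y₂ = 2.938 m; the jump is swept downstream

V₁ = q/y₁ = 5.938/0.6770 = 8.771 m/s. Fr₁ = V₁/√(g·y₁) = 8.771/√(9.81×0.6770) = 3.403.
Bélanger equation: y₂/y₁ = ½[√(1 + 8Fr₁²) − 1] = ½[√93.669 − 1] = 4.339.
y₂ = 4.339 × 0.6770 = 2.938 m.
Tailwater y_tw = 2.561 m: y_tw < y₂, so the jump is swept downstream.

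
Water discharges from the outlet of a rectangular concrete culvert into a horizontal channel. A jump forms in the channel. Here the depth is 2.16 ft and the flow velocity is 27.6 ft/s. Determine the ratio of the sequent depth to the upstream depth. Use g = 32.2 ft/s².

Fr₁ = V₁/√(g·y₁) = 27.6/√(32.2×2.16) = 3.31.
Conjugate-depth relation: y₂/y₁ = ½[√(1 + 8Fr₁²) − 1] = ½[√88.62 − 1] = 4.21.

y₂/y₁ = 4.21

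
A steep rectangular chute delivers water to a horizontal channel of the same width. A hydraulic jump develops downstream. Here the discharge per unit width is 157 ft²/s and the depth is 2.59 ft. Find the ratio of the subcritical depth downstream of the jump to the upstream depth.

V₁ = q/y₁ = 157/2.59 = 60.6 ft/s. Fr₁ = V₁/√(g·y₁) = 60.6/√(32.2×2.59) = 6.64.
By Bélanger, y₂/y₁ = ½[√(1 + 8Fr₁²) − 1] = ½[√353.5 − 1] = 8.90.

y₂/y₁ = 8.90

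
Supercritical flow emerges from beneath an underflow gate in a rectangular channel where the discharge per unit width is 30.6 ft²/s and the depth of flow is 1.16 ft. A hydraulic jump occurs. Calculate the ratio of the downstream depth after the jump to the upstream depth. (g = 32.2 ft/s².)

y₂/y₁ = 5.62

V₁ = q/y₁ = 30.6/1.16 = 26.4 ft/s. Fr₁ = V₁/√(g·y₁) = 26.4/√(32.2×1.16) = 4.32.
Bélanger equation: y₂/y₁ = ½[√(1 + 8Fr₁²) − 1] = ½[√150.0 − 1] = 5.62.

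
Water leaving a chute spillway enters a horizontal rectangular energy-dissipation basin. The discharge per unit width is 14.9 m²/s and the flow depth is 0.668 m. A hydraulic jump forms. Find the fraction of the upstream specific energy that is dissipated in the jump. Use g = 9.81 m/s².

V₁ = q/y₁ = 14.9/0.668 = 22.3 m/s. Fr₁ = V₁/√(g·y₁) = 22.3/√(9.81×0.668) = 8.71.
Sequent-depth ratio: y₂/y₁ = ½[√(1 + 8Fr₁²) − 1] = ½[√608.4 − 1] = 11.8.
y₂ = 11.8 × 0.668 = 7.90 m.
E₁ = y₁ + V₁²/2g = 26.0 m. ΔE = (y₂ − y₁)³/(4y₁y₂) = 17.9 m. ΔE/E₁ = 17.9/26.0 = 0.689.

ΔE/E₁ = 0.689 (68.9%)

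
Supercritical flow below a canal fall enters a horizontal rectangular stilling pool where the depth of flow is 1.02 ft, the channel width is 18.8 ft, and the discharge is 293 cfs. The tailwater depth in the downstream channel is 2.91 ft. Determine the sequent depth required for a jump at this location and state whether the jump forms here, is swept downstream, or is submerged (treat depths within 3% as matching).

q = Q/b = 293/18.8 = 15.6 ft²/s; V₁ = q/y₁ = 15.3 ft/s. Fr₁ = V₁/√(g·y₁) = 2.67.
Bélanger equation: y₂/y₁ = ½[√(1 + 8Fr₁²) − 1] = ½[√57.87 − 1] = 3.30.
y₂ = 3.30 × 1.02 = 3.37 ft.
Tailwater y_tw = 2.91 ft: y_tw < y₂, so the jump is swept downstream.

y₂ = 3.37 ft; the jump is swept downstream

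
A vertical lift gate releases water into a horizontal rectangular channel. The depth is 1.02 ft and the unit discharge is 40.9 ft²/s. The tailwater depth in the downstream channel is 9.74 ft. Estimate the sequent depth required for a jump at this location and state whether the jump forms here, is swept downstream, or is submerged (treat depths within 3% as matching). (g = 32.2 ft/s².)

V₁ = q/y₁ = 40.9/1.02 = 40.1 ft/s. Fr₁ = V₁/√(g·y₁) = 40.1/√(32.2×1.02) = 7.00.
Bélanger equation: y₂/y₁ = ½[√(1 + 8Fr₁²) − 1] = ½[√392.6 − 1] = 9.41.
y₂ = 9.41 × 1.02 = 9.60 ft.
Tailwater y_tw = 9.74 ft: y_tw ≈ y₂, so the jump forms here.

y₂ = 9.60 ft; the jump forms here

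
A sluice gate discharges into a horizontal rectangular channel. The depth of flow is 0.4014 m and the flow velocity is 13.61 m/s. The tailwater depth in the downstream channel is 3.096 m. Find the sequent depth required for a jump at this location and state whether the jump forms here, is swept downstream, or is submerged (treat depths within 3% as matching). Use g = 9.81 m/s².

y₂ = 3.698 m; the jump is swept downstream

Fr₁ = V₁/√(g·y₁) = 13.61/√(9.81×0.4014) = 6.859.
Sequent-depth ratio: y₂/y₁ = ½[√(1 + 8Fr₁²) − 1] = ½[√377.32 − 1] = 9.212.
y₂ = 9.212 × 0.4014 = 3.698 m.
Tailwater y_tw = 3.096 m: y_tw < y₂, so the jump is swept downstream.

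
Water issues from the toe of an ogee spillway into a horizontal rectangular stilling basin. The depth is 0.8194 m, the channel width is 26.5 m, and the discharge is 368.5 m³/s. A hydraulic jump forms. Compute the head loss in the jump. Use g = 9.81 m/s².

ΔE = 8.729 m

q = Q/b = 368.5/26.5 = 13.91 m²/s; V₁ = q/y₁ = 16.97 m/s. Fr₁ = V₁/√(g·y₁) = 5.986.
By Bélanger, y₂/y₁ = ½[√(1 + 8Fr₁²) − 1] = ½[√287.63 − 1] = 7.980.
y₂ = 7.980 × 0.8194 = 6.539 m.
Head loss: ΔE = (y₂ − y₁)³/(4y₁y₂) = (6.539 − 0.8194)³/(4×0.8194×6.539) = 187.1/21.43 = 8.729 m.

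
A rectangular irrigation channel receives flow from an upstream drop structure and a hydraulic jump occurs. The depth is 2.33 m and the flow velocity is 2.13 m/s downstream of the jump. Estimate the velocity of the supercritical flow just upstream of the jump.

Fr₂ = V₂/√(g·y₂) = 2.13/√(9.81×2.33) = 0.446.
Applying the sequent-depth relation in reverse, y₁/y₂ = ½[√(1 + 8Fr₂²) − 1] = ½[√2.588 − 1] = 0.304.
y₁ = 0.304 × 2.33 = 0.709 m.
V₁ = q/y₁ = 4.96/0.709 = 7.00 m/s.

V₁ = 7.00 m/s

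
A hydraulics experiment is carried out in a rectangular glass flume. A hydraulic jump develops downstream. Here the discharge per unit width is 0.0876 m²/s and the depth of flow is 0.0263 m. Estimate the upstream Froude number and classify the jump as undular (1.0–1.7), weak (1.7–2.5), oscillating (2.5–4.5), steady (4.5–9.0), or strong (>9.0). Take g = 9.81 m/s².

V₁ = q/y₁ = 0.0876/0.0263 = 3.33 m/s. Fr₁ = V₁/√(g·y₁) = 3.33/√(9.81×0.0263) = 6.56.
Fr₁ = 6.56 lies in the steady range.

Fr₁ = 6.56; steady jump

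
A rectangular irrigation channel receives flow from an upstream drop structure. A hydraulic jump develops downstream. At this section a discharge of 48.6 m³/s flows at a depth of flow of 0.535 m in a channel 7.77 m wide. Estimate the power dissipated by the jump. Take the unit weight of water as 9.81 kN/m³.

q = Q/b = 48.6/7.77 = 6.25 m²/s; V₁ = q/y₁ = 11.7 m/s. Fr₁ = V₁/√(g·y₁) = 5.10.
Bélanger equation: y₂/y₁ = ½[√(1 + 8Fr₁²) − 1] = ½[√209.3 − 1] = 6.73.
y₂ = 6.73 × 0.535 = 3.60 m.
Head loss: ΔE = (y₂ − y₁)³/(4y₁y₂) = (3.60 − 0.535)³/(4×0.535×3.60) = 28.9/7.71 = 3.75 m.
P = γ·Q·ΔE = 9.81 × 48.6 × 3.75 = 1786 kW.

P = 1786 kW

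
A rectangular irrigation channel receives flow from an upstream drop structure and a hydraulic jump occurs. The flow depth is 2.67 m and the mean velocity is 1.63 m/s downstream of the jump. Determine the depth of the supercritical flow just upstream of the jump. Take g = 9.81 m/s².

Fr₂ = V₂/√(g·y₂) = 1.63/√(9.81×2.67) = 0.318.
Applying the sequent-depth relation in reverse, y₁/y₂ = ½[√(1 + 8Fr₂²) − 1] = ½[√1.811 − 1] = 0.173.
y₁ = 0.173 × 2.67 = 0.462 m.

y₁ = 0.462 m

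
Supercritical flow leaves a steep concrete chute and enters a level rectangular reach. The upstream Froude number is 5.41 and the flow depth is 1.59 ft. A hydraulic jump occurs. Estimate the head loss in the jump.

ΔE = 13.0 ft

Fr₁ = 5.41 (given).
Bélanger equation: y₂/y₁ = ½[√(1 + 8Fr₁²) − 1] = ½[√235.1 − 1] = 7.17.
y₂ = 7.17 × 1.59 = 11.4 ft.
V₁ = Fr₁·√(g·y₁) = 5.41×√(32.2×1.59) = 38.7 ft/s; q = V₁·y₁ = 61.5 ft²/s. V₂ = q/y₂ = 61.5/11.4 = 5.40 ft/s. E₁ = y₁ + V₁²/2g = 24.9 ft; E₂ = y₂ + V₂²/2g = 11.8 ft. ΔE = E₁ − E₂ = 13.0 ft.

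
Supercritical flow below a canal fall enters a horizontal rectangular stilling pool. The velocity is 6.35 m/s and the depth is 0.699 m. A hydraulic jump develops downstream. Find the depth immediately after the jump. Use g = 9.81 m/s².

y₂ = 2.07 m

Fr₁ = V₁/√(g·y₁) = 6.35/√(9.81×0.699) = 2.42.
From the momentum equation for a rectangular channel, y₂/y₁ = ½[√(1 + 8Fr₁²) − 1] = ½[√48.04 − 1] = 2.97.
y₂ = 2.97 × 0.699 = 2.07 m.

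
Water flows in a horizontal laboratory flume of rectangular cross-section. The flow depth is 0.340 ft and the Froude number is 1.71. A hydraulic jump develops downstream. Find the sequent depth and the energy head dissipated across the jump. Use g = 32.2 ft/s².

Fr₁ = 1.71 (given).
Conjugate-depth relation: y₂/y₁ = ½[√(1 + 8Fr₁²) − 1] = ½[√24.39 − 1] = 1.97.
y₂ = 1.97 × 0.340 = 0.670 ft.
Head loss: ΔE = (y₂ − y₁)³/(4y₁y₂) = (0.670 − 0.340)³/(4×0.340×0.670) = 0.0358/0.911 = 0.0393 ft.

y₂ = 0.670 ft; ΔE = 0.0393 ft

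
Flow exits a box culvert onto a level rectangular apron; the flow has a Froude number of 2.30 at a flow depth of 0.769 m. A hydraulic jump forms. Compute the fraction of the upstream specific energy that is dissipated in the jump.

Fr₁ = 2.30 (given).
Conjugate-depth relation: y₂/y₁ = ½[√(1 + 8Fr₁²) − 1] = ½[√43.32 − 1] = 2.79.
y₂ = 2.79 × 0.769 = 2.15 m.
E₁ = y₁(1 + Fr₁²/2) = 0.769×(1 + 2.30²/2) = 2.80 m. ΔE = (y₂ − y₁)³/(4y₁y₂) = 0.396 m. ΔE/E₁ = 0.396/2.80 = 0.141.

ΔE/E₁ = 0.141 (14.1%)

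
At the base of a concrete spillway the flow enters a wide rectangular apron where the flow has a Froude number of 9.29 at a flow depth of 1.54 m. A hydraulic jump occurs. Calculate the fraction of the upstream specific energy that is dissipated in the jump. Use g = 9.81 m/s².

ΔE/E₁ = 0.707 (70.7%)

Fr₁ = 9.29 (given).
By Bélanger, y₂/y₁ = ½[√(1 + 8Fr₁²) − 1] = ½[√691.4 − 1] = 12.6.
y₂ = 12.6 × 1.54 = 19.5 m.
E₁ = y₁(1 + Fr₁²/2) = 1.54×(1 + 9.29²/2) = 68.0 m. ΔE = (y₂ − y₁)³/(4y₁y₂) = 48.1 m. ΔE/E₁ = 48.1/68.0 = 0.707.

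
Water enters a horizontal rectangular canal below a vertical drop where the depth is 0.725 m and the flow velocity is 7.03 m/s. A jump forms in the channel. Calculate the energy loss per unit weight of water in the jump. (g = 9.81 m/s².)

Fr₁ = V₁/√(g·y₁) = 7.03/√(9.81×0.725) = 2.64.
From the momentum equation for a rectangular channel, y₂/y₁ = ½[√(1 + 8Fr₁²) − 1] = ½[√56.59 − 1] = 3.26.
y₂ = 3.26 × 0.725 = 2.36 m.
Head loss: ΔE = (y₂ − y₁)³/(4y₁y₂) = (2.36 − 0.725)³/(4×0.725×2.36) = 4.41/6.86 = 0.643 m.

ΔE = 0.643 m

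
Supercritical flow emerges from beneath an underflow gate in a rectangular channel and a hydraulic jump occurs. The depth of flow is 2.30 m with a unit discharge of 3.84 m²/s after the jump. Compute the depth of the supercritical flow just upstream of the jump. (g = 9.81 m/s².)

y₁ = 0.472 m

V₂ = q/y₂ = 3.84/2.30 = 1.67 m/s; Fr₂ = V₂/√(g·y₂) = 0.351.
The Bélanger relation is symmetric: y₁/y₂ = ½[√(1 + 8Fr₂²) − 1] = ½[√1.988 − 1] = 0.205.
y₁ = 0.205 × 2.30 = 0.472 m.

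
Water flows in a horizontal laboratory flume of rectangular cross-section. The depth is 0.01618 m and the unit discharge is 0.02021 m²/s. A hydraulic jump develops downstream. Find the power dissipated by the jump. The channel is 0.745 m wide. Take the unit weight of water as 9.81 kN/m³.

P = 0.003919 kW

V₁ = q/y₁ = 0.02021/0.01618 = 1.249 m/s. Fr₁ = V₁/√(g·y₁) = 1.249/√(9.81×0.01618) = 3.135.
Bélanger equation: y₂/y₁ = ½[√(1 + 8Fr₁²) − 1] = ½[√79.635 − 1] = 3.962.
y₂ = 3.962 × 0.01618 = 0.06410 m.
Head loss: ΔE = (y₂ − y₁)³/(4y₁y₂) = (0.06410 − 0.01618)³/(4×0.01618×0.06410) = 0.0001101/0.004149 = 0.02653 m.
Q = q·b = 0.02021 × 0.745 = 0.01506 m³/s. P = γ·Q·ΔE = 9.81 × 0.01506 × 0.02653 = 0.003919 kW.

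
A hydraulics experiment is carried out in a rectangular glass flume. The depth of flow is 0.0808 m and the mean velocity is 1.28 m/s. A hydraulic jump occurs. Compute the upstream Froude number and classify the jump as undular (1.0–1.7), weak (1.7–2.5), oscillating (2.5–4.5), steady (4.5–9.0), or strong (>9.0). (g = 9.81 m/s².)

Fr₁ = 1.44; undular jump

Fr₁ = V₁/√(g·y₁) = 1.28/√(9.81×0.0808) = 1.44.
Fr₁ = 1.44 lies in the undular range.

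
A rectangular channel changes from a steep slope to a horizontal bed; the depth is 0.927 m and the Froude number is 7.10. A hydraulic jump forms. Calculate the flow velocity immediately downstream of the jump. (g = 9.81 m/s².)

Fr₁ = 7.10 (given).
By Bélanger, y₂/y₁ = ½[√(1 + 8Fr₁²) − 1] = ½[√404.3 − 1] = 9.55.
y₂ = 9.55 × 0.927 = 8.86 m.
V₁ = Fr₁·√(g·y₁) = 7.10×√(9.81×0.927) = 21.4 m/s; q = V₁·y₁ = 19.8 m²/s.
V₂ = q/y₂ = 19.8/8.86 = 2.24 m/s.

V₂ = 2.24 m/s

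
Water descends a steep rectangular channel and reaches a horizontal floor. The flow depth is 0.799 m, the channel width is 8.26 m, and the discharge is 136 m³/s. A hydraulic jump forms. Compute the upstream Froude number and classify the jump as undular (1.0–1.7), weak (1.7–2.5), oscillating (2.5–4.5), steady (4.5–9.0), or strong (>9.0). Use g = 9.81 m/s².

Fr₁ = 7.36; steady jump

q = Q/b = 136/8.26 = 16.5 m²/s; V₁ = q/y₁ = 20.6 m/s. Fr₁ = V₁/√(g·y₁) = 7.36.
Fr₁ = 7.36 lies in the steady range.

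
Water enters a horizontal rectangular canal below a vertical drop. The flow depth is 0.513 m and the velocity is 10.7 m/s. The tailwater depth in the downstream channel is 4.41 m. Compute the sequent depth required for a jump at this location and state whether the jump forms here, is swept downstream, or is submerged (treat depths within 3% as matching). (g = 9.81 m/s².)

y₂ = 3.21 m; the jump is submerged

Fr₁ = V₁/√(g·y₁) = 10.7/√(9.81×0.513) = 4.77.
From the momentum equation for a rectangular channel, y₂/y₁ = ½[√(1 + 8Fr₁²) − 1] = ½[√183.0 − 1] = 6.26.
y₂ = 6.26 × 0.513 = 3.21 m.
Tailwater y_tw = 4.41 m: y_tw > y₂, so the jump is submerged.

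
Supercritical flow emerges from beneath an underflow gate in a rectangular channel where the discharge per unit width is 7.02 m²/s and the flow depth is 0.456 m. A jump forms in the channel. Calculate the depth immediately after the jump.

y₂ = 4.47 m

V₁ = q/y₁ = 7.02/0.456 = 15.4 m/s. Fr₁ = V₁/√(g·y₁) = 15.4/√(9.81×0.456) = 7.28.
By Bélanger, y₂/y₁ = ½[√(1 + 8Fr₁²) − 1] = ½[√424.8 − 1] = 9.81.
y₂ = 9.81 × 0.456 = 4.47 m.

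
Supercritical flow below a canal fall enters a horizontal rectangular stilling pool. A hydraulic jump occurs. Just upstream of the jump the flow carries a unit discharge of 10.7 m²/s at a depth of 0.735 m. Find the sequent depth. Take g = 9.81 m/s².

V₁ = q/y₁ = 10.7/0.735 = 14.6 m/s. Fr₁ = V₁/√(g·y₁) = 14.6/√(9.81×0.735) = 5.42.
By Bélanger, y₂/y₁ = ½[√(1 + 8Fr₁²) − 1] = ½[√236.1 − 1] = 7.18.
y₂ = 7.18 × 0.735 = 5.28 m.

y₂ = 5.28 m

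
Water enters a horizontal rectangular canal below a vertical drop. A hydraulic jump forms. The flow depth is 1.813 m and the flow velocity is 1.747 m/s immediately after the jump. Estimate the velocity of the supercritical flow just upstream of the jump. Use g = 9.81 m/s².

Fr₂ = V₂/√(g·y₂) = 1.747/√(9.81×1.813) = 0.4142.
Applying the sequent-depth relation in reverse, y₁/y₂ = ½[√(1 + 8Fr₂²) − 1] = ½[√2.3728 − 1] = 0.2702.
y₁ = 0.2702 × 1.813 = 0.4899 m.
V₁ = q/y₁ = 3.167/0.4899 = 6.466 m/s.

V₁ = 6.466 m/s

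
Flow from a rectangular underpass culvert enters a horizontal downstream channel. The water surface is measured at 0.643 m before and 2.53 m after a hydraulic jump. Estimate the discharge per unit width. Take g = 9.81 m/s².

For a rectangular channel the momentum equation gives q² = ½·g·y₁·y₂·(y₁ + y₂) = ½×9.81×0.643×2.53×3.17 = 25.3.
q = √25.3 = 5.03 m²/s.

q = 5.03 m²/s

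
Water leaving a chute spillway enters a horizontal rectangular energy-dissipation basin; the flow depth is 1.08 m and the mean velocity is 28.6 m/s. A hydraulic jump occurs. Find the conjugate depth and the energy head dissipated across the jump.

Fr₁ = V₁/√(g·y₁) = 28.6/√(9.81×1.08) = 8.79.
Sequent-depth ratio: y₂/y₁ = ½[√(1 + 8Fr₁²) − 1] = ½[√618.6 − 1] = 11.9.
y₂ = 11.9 × 1.08 = 12.9 m.
q = V₁·y₁ = 28.6 × 1.08 = 30.9 m²/s. V₂ = q/y₂ = 30.9/12.9 = 2.40 m/s. E₁ = y₁ + V₁²/2g = 42.8 m; E₂ = y₂ + V₂²/2g = 13.2 m. ΔE = E₁ − E₂ = 29.6 m.

y₂ = 12.9 m; ΔE = 29.6 m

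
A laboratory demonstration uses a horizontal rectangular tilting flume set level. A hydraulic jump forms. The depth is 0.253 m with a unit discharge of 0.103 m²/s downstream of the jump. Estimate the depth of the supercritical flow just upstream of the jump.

V₂ = q/y₂ = 0.103/0.253 = 0.407 m/s; Fr₂ = V₂/√(g·y₂) = 0.258.
Since the conjugate-depth ratio holds either way, y₁/y₂ = ½[√(1 + 8Fr₂²) − 1] = ½[√1.534 − 1] = 0.119.
y₁ = 0.119 × 0.253 = 0.0302 m.

y₁ = 0.0302 m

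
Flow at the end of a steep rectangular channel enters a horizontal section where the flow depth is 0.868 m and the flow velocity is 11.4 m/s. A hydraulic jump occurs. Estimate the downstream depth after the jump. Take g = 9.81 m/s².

y₂ = 4.38 m

Fr₁ = V₁/√(g·y₁) = 11.4/√(9.81×0.868) = 3.91.
From the momentum equation for a rectangular channel, y₂/y₁ = ½[√(1 + 8Fr₁²) − 1] = ½[√123.1 − 1] = 5.05.
y₂ = 5.05 × 0.868 = 4.38 m.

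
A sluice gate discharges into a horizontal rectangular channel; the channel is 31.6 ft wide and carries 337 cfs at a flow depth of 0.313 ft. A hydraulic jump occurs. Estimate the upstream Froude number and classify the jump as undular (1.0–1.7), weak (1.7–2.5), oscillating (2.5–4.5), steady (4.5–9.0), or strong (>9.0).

Fr₁ = 10.7; strong jump

q = Q/b = 337/31.6 = 10.7 ft²/s; V₁ = q/y₁ = 34.1 ft/s. Fr₁ = V₁/√(g·y₁) = 10.7.
Fr₁ = 10.7 lies in the strong range.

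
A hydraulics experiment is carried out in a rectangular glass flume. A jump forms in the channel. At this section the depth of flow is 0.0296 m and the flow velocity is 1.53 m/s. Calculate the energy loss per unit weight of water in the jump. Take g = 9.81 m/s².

Fr₁ = V₁/√(g·y₁) = 1.53/√(9.81×0.0296) = 2.84.
Bélanger equation: y₂/y₁ = ½[√(1 + 8Fr₁²) − 1] = ½[√65.49 − 1] = 3.55.
y₂ = 3.55 × 0.0296 = 0.105 m.
Head loss: ΔE = (y₂ − y₁)³/(4y₁y₂) = (0.105 − 0.0296)³/(4×0.0296×0.105) = 0.000428/0.0124 = 0.0345 m.

ΔE = 0.0345 m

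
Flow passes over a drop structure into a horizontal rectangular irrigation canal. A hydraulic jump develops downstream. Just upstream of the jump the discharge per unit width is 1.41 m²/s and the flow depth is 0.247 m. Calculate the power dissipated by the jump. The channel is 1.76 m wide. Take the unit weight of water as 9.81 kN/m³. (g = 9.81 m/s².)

V₁ = q/y₁ = 1.41/0.247 = 5.71 m/s. Fr₁ = V₁/√(g·y₁) = 5.71/√(9.81×0.247) = 3.67.
Conjugate-depth relation: y₂/y₁ = ½[√(1 + 8Fr₁²) − 1] = ½[√108.6 − 1] = 4.71.
y₂ = 4.71 × 0.247 = 1.16 m.
Head loss: ΔE = (y₂ − y₁)³/(4y₁y₂) = (1.16 − 0.247)³/(4×0.247×1.16) = 0.770/1.15 = 0.670 m.
Q = q·b = 1.41 × 1.76 = 2.48 m³/s. P = γ·Q·ΔE = 9.81 × 2.48 × 0.670 = 16.3 kW.

P = 16.3 kW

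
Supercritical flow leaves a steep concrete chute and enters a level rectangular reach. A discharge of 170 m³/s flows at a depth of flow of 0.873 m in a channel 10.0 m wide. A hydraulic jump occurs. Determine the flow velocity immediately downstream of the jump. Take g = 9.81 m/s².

q = Q/b = 170/10.0 = 17.0 m²/s; V₁ = q/y₁ = 19.5 m/s. Fr₁ = V₁/√(g·y₁) = 6.65.
By Bélanger, y₂/y₁ = ½[√(1 + 8Fr₁²) − 1] = ½[√355.2 − 1] = 8.92.
y₂ = 8.92 × 0.873 = 7.79 m.
V₂ = q/y₂ = 17.0/7.79 = 2.18 m/s.

V₂ = 2.18 m/s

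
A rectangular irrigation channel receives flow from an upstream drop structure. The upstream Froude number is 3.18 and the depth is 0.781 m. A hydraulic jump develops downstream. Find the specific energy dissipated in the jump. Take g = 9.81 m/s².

Fr₁ = 3.18 (given).
Bélanger equation: y₂/y₁ = ½[√(1 + 8Fr₁²) − 1] = ½[√81.90 − 1] = 4.02.
y₂ = 4.02 × 0.781 = 3.14 m.
V₁ = Fr₁·√(g·y₁) = 3.18×√(9.81×0.781) = 8.80 m/s; q = V₁·y₁ = 6.87 m²/s. V₂ = q/y₂ = 6.87/3.14 = 2.19 m/s. E₁ = y₁ + V₁²/2g = 4.73 m; E₂ = y₂ + V₂²/2g = 3.39 m. ΔE = E₁ − E₂ = 1.34 m.

ΔE = 1.34 m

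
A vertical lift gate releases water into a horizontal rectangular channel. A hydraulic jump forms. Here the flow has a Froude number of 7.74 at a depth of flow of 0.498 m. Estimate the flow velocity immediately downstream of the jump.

Fr₁ = 7.74 (given).
Sequent-depth ratio: y₂/y₁ = ½[√(1 + 8Fr₁²) − 1] = ½[√480.3 − 1] = 10.5.
y₂ = 10.5 × 0.498 = 5.21 m.
V₁ = Fr₁·√(g·y₁) = 7.74×√(9.81×0.498) = 17.1 m/s; q = V₁·y₁ = 8.52 m²/s.
V₂ = q/y₂ = 8.52/5.21 = 1.64 m/s.

V₂ = 1.64 m/s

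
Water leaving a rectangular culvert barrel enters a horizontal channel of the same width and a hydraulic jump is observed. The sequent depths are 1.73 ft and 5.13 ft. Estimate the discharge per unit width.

For a rectangular channel the momentum equation gives q² = ½·g·y₁·y₂·(y₁ + y₂) = ½×32.2×1.73×5.13×6.86 = 980.
q = √980 = 31.3 ft²/s.

q = 31.3 ft²/s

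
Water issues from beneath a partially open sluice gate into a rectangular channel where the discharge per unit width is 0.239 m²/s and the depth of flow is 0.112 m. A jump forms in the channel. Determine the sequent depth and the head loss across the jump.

V₁ = q/y₁ = 0.239/0.112 = 2.13 m/s. Fr₁ = V₁/√(g·y₁) = 2.13/√(9.81×0.112) = 2.04.
By Bélanger, y₂/y₁ = ½[√(1 + 8Fr₁²) − 1] = ½[√34.16 − 1] = 2.42.
y₂ = 2.42 × 0.112 = 0.271 m.
V₂ = q/y₂ = 0.239/0.271 = 0.881 m/s. E₁ = y₁ + V₁²/2g = 0.344 m; E₂ = y₂ + V₂²/2g = 0.311 m. ΔE = E₁ − E₂ = 0.0333 m.

y₂ = 0.271 m; ΔE = 0.0333 m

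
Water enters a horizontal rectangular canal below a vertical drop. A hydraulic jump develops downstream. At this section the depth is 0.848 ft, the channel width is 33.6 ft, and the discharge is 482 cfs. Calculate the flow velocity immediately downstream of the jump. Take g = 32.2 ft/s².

q = Q/b = 482/33.6 = 14.3 ft²/s; V₁ = q/y₁ = 16.9 ft/s. Fr₁ = V₁/√(g·y₁) = 3.24.
Bélanger equation: y₂/y₁ = ½[√(1 + 8Fr₁²) − 1] = ½[√84.84 − 1] = 4.11.
y₂ = 4.11 × 0.848 = 3.48 ft.
V₂ = q/y₂ = 14.3/3.48 = 4.12 ft/s.

V₂ = 4.12 ft/s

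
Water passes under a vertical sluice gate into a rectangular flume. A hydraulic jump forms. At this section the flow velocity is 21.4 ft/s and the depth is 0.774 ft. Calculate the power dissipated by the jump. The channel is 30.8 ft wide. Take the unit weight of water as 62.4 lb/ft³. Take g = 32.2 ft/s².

P = 193 hp

Fr₁ = V₁/√(g·y₁) = 21.4/√(32.2×0.774) = 4.29.
From the momentum equation for a rectangular channel, y₂/y₁ = ½[√(1 + 8Fr₁²) − 1] = ½[√148.0 − 1] = 5.58.
y₂ = 5.58 × 0.774 = 4.32 ft.
q = V₁·y₁ = 21.4 × 0.774 = 16.6 ft²/s. V₂ = q/y₂ = 16.6/4.32 = 3.83 ft/s. E₁ = y₁ + V₁²/2g = 7.89 ft; E₂ = y₂ + V₂²/2g = 4.55 ft. ΔE = E₁ − E₂ = 3.34 ft.
Q = q·b = 16.6 × 30.8 = 510 cfs. P = γ·Q·ΔE/550 = 62.4 × 510 × 3.34 / 550 = 193 hp.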